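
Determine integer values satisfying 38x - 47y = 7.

Step 1: Check solvability.
gcd(38, 47) = 1
Since 1 divides 7, solutions exist.

Step 2: Apply extended Euclidean algorithm to find gcd.
We find integers such that 38*x0 + 47*y0 = 1

Step 3: Scale the particular solution.
Multiply by 7/1 = 7:
x = -147, y = -119

Step 4: Verify.
38*(-147) - 47*(-119) = 7 = 7 ✓

x = -147, y = -119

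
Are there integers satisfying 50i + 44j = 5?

Step 1: Compute gcd(50, 44).
gcd(50, 44) = 2

Step 2: Check divisibility.
Does 2 divide 5? 5 = 2 x 2 + 1, so no.

By the theorem on linear Diophantine equations, 50i + 44j = 5 has integer solutions if and only if gcd(50, 44) divides 5. Since 2 does not divide 5, no solutions exist.

No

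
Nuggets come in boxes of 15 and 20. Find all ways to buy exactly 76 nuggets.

We need non-negative integers (x, y) with 15x + 20y = 76.
For each x in 0..5, check if 76 - 15x is a non-negative multiple of 20.
No x yields an integer y ≥ 0.

No solution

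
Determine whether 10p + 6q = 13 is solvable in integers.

Step 1: Compute gcd(10, 6).
gcd(10, 6) = 2

Step 2: Check divisibility.
Does 2 divide 13? 13 = 2 x 6 + 1, so no.

By the theorem on linear Diophantine equations, 10p + 6q = 13 has integer solutions if and only if gcd(10, 6) divides 13. Since 2 does not divide 13, no solutions exist.

No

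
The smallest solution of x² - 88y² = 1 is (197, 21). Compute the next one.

Solutions to x² - Dy² = 1 are generated by powers of (x₀ + y₀√D).
The next solution satisfies x₁ + y₁√88 = (x₀ + y₀√88)², giving:
x₁ = x₀² + 88y₀² = 197² + 88·21² = 38809 + 38808 = 77617
y₁ = 2x₀y₀ = 2·197·21 = 8274

Verify: 77617² - 88·8274² = 6024398689 - 6024398688 = 1 ✓

x = 77617, y = 8274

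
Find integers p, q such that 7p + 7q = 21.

Step 1: Check solvability.
gcd(7, 7) = 7
Since 7 divides 21, solutions exist.

Step 2: Apply extended Euclidean algorithm to find gcd.
We find integers such that 7*x0 + 7*y0 = 7

Step 3: Scale the particular solution.
Multiply by 21/7 = 3:
p = 0, q = 3

Step 4: Verify.
7*(0) + 7*(3) = 21 = 21 ✓

p = 0, q = 3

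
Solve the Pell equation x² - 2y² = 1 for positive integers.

We seek the smallest positive integers (x, y) with x² - 2y² = 1, i.e., x² = 2y² + 1.
Try successive y values:
y = 1: x² = 2·1² + 1 = 3, not a perfect square
y = 2: x² = 2·2² + 1 = 9, x = 3 ✓

Verify: 3² - 2·2² = 9 - 8 = 1 ✓

x = 3, y = 2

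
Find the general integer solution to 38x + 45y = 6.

Step 1: Compute gcd(38, 45) = 1.
Since 1 divides 6, solutions exist.

Step 2: Find a particular solution using extended Euclidean algorithm.
We get x₀ = -78, y₀ = 66.
Check: 38*-78 + 45*66 = 6 = 6 ✓

Step 3: Write the general solution.
x = -78 + (45/1)t = -78 + 45t
y = 66 - (38/1)t = 66 - 38t
for any integer t.

x = -78 + 45t, y = 66 - 38t for integer t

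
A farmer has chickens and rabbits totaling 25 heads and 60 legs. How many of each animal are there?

Let c = chickens, r = rabbits.
Heads: c + r = 25
Legs: 2c + 4r = 60
From the first equation, c = 25 - r. Substitute:
2(25 - r) + 4r = 60
50 + 2r = 60
r = (60 - 50)/2 = 5
c = 25 - 5 = 20

Chickens: 20, Rabbits: 5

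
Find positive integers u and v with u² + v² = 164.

We need to find integers u, v > 0 such that u² + v² = 164.
Trying u = 8: v² = 164 - 8² = 164 - 64 = 100
v = 10
Check: 8² + 10² = 64 + 100 = 164 ✓

164 = 8² + 10²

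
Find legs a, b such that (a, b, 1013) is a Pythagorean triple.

We need a² + b² = 1013² = 1026169.
Trying: 45² + 1012² = 2025 + 1024144 = 1026169 ✓

(45, 1012, 1013)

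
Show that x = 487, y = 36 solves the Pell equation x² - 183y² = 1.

Compute x² = 487² = 237169
Compute 183y² = 183·36² = 183·1296 = 237168
x² - 183y² = 237169 - 237168 = 1
Since this equals 1, (487, 36) is a solution.

Yes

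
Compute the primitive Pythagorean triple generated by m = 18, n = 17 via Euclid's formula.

a = m² - n² = 18² - 17² = 324 - 289 = 35
b = 2mn = 2·18·17 = 612
c = m² + n² = 324 + 289 = 613
Verify: 35² + 612² = 1225 + 374544 = 375769 = 613² ✓

(35, 612, 613)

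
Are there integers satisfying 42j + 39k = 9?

Step 1: Compute gcd(42, 39).
gcd(42, 39) = 3

Step 2: Check divisibility.
Does 3 divide 9? 9 = 3 x 3, so yes.

By the theorem on linear Diophantine equations, 42j + 39k = 9 has integer solutions if and only if gcd(42, 39) divides 9. Since 3 | 9, solutions exist.

Yes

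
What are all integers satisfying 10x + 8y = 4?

Step 1: Compute gcd(10, 8) = 2.
Since 2 divides 4, solutions exist.

Step 2: Find a particular solution using extended Euclidean algorithm.
We get x₀ = 2, y₀ = -2.
Check: 10*2 + 8*-2 = 4 = 4 ✓

Step 3: Write the general solution.
x = 2 + (8/2)t = 2 + 4t
y = -2 - (10/2)t = -2 - 5t
for any integer t.

x = 2 + 4t, y = -2 - 5t for integer t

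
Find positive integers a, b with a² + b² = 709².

We need a² + b² = 709² = 502681.
Trying: 259² + 660² = 67081 + 435600 = 502681 ✓

(259, 660, 709)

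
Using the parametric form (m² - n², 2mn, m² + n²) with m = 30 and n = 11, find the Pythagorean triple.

a = m² - n² = 900 - 121 = 779
b = 2mn = 2·30·11 = 660
c = m² + n² = 900 + 121 = 1021
Verify: 779² + 660² = 606841 + 435600 = 1042441 = 1021² ✓

(779, 660, 1021)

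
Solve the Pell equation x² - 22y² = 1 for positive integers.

We seek the smallest positive integers (x, y) with x² - 22y² = 1, i.e., x² = 22y² + 1.
Try successive y values:
y = 1: x² = 22·1² + 1 = 23, not a perfect square
y = 2: x² = 22·2² + 1 = 89, not a perfect square
y = 3: x² = 22·3² + 1 = 199, not a perfect square
... continuing the search (or via continued fractions) ...
y = 42: x² = 22·42² + 1 = 38809, x = 197 ✓

Verify: 197² - 22·42² = 38809 - 38808 = 1 ✓

x = 197, y = 42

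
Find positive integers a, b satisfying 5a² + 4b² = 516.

Try small values of a and check whether (516 - 5a²)/4 is a perfect square.
a = 8: 5·8² = 320, so 4b² = 516 - 320 = 196, giving b² = 49, b = 7.
Check: 5·8² + 4·7² = 320 + 196 = 516 ✓

a = 8, b = 7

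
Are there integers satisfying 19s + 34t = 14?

Step 1: Compute gcd(19, 34).
gcd(19, 34) = 1

Step 2: Check divisibility.
Does 1 divide 14? 14 = 1 x 14, so yes.

By the theorem on linear Diophantine equations, 19s + 34t = 14 has integer solutions if and only if gcd(19, 34) divides 14. Since 1 | 14, solutions exist.

Yes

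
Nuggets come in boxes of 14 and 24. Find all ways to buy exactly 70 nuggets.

We need non-negative integers (x, y) with 14x + 24y = 70.
For each x in 0..5, check if 70 - 14x is a non-negative multiple of 24.
x = 5: 24y = 0, y = 0 ✓

(5 boxes of 14, 0 boxes of 24)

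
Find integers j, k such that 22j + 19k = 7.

Step 1: Check solvability.
gcd(22, 19) = 1
Since 1 divides 7, solutions exist.

Step 2: Apply extended Euclidean algorithm to find gcd.
We find integers such that 22*x0 + 19*y0 = 1

Step 3: Scale the particular solution.
Multiply by 7/1 = 7:
j = -42, k = 49

Step 4: Verify.
22*(-42) + 19*(49) = 7 = 7 ✓

j = -42, k = 49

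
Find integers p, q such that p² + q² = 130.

We need to find integers p, q > 0 such that p² + q² = 130.
Trying p = 3: q² = 130 - 3² = 130 - 9 = 121
q = 11
Check: 3² + 11² = 9 + 121 = 130 ✓

130 = 3² + 11²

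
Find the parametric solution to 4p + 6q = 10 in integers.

Step 1: Compute gcd(4, 6) = 2.
Since 2 divides 10, solutions exist.

Step 2: Find a particular solution using extended Euclidean algorithm.
We get p₀ = -5, q₀ = 5.
Check: 4*-5 + 6*5 = 10 = 10 ✓

Step 3: Write the general solution.
p = -5 + (6/2)t = -5 + 3t
q = 5 - (4/2)t = 5 - 2t
for any integer t.

p = -5 + 3t, q = 5 - 2t for integer t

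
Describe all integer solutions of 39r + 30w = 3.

Step 1: Compute gcd(39, 30) = 3.
Since 3 divides 3, solutions exist.

Step 2: Find a particular solution using extended Euclidean algorithm.
We get r₀ = -3, w₀ = 4.
Check: 39*-3 + 30*4 = 3 = 3 ✓

Step 3: Write the general solution.
r = -3 + (30/3)t = -3 + 10t
w = 4 - (39/3)t = 4 - 13t
for any integer t.

r = -3 + 10t, w = 4 - 13t for integer t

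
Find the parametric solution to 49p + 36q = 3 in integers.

Step 1: Compute gcd(49, 36) = 1.
Since 1 divides 3, solutions exist.

Step 2: Find a particular solution using extended Euclidean algorithm.
We get p₀ = -33, q₀ = 45.
Check: 49*-33 + 36*45 = 3 = 3 ✓

Step 3: Write the general solution.
p = -33 + (36/1)t = -33 + 36t
q = 45 - (49/1)t = 45 - 49t
for any integer t.

p = -33 + 36t, q = 45 - 49t for integer t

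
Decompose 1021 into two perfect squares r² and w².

We need to find integers r, w > 0 such that r² + w² = 1021.
Trying r = 11: w² = 1021 - 11² = 1021 - 121 = 900
w = 30
Check: 11² + 30² = 121 + 900 = 1021 ✓

1021 = 11² + 30²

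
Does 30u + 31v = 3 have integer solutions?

Step 1: Compute gcd(30, 31).
gcd(30, 31) = 1

Step 2: Check divisibility.
Does 1 divide 3? 3 = 1 x 3, so yes.

By the theorem on linear Diophantine equations, 30u + 31v = 3 has integer solutions if and only if gcd(30, 31) divides 3. Since 1 | 3, solutions exist.

Yes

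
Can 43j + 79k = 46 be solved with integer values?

Step 1: Compute gcd(43, 79).
gcd(43, 79) = 1

Step 2: Check divisibility.
Does 1 divide 46? 46 = 1 x 46, so yes.

By the theorem on linear Diophantine equations, 43j + 79k = 46 has integer solutions if and only if gcd(43, 79) divides 46. Since 1 | 46, solutions exist.

Yes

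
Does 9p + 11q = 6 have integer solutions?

Step 1: Compute gcd(9, 11).
gcd(9, 11) = 1

Step 2: Check divisibility.
Does 1 divide 6? 6 = 1 x 6, so yes.

By the theorem on linear Diophantine equations, 9p + 11q = 6 has integer solutions if and only if gcd(9, 11) divides 6. Since 1 | 6, solutions exist.

Yes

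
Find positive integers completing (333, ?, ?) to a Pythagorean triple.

We need the other leg and hypotenuse such that 333² + x² = c².
Take x = 2040, c = 2067: 333² + 2040² = 110889 + 4161600 = 4272489 = 2067² ✓
Triple: (333, 2040, 2067)

(333, 2040, 2067)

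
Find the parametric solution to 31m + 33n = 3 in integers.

Step 1: Compute gcd(31, 33) = 1.
Since 1 divides 3, solutions exist.

Step 2: Find a particular solution using extended Euclidean algorithm.
We get m₀ = 48, n₀ = -45.
Check: 31*48 + 33*-45 = 3 = 3 ✓

Step 3: Write the general solution.
m = 48 + (33/1)t = 48 + 33t
n = -45 - (31/1)t = -45 - 31t
for any integer t.

m = 48 + 33t, n = -45 - 31t for integer t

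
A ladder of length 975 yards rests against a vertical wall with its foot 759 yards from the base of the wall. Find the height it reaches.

The ladder, wall, and ground form a right triangle with hypotenuse 975 and one leg 759.
By the Pythagorean theorem: h² = 975² - 759² = 950625 - 576081 = 374544
h = √374544 = 612 yards

612 yards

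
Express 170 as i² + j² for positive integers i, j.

We need to find integers i, j > 0 such that i² + j² = 170.
Trying i = 1: j² = 170 - 1² = 170 - 1 = 169
j = 13
Check: 1² + 13² = 1 + 169 = 170 ✓

170 = 1² + 13²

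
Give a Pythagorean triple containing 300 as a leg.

We need the other leg and hypotenuse such that 300² + x² = c².
Take x = 1232, c = 1268: 300² + 1232² = 90000 + 1517824 = 1607824 = 1268² ✓
Triple: (300, 1232, 1268)

(300, 1232, 1268)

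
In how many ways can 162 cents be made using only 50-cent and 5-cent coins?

We need non-negative integers (x, y) with 50x + 5y = 162.
For each x from 0 to 3, check if (162 - 50x) is a non-negative multiple of 5.
Solutions (x, y): none
Count: 0

0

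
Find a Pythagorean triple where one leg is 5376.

We need the other leg and hypotenuse such that 5376² + x² = c².
Take x = 1480, c = 5576: 5376² + 1480² = 28901376 + 2190400 = 31091776 = 5576² ✓
Triple: (1480, 5376, 5576)

(1480, 5376, 5576)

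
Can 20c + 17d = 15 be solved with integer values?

Step 1: Compute gcd(20, 17).
gcd(20, 17) = 1

Step 2: Check divisibility.
Does 1 divide 15? 15 = 1 x 15, so yes.

By the theorem on linear Diophantine equations, 20c + 17d = 15 has integer solutions if and only if gcd(20, 17) divides 15. Since 1 | 15, solutions exist.

Yes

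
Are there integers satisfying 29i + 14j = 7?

Step 1: Compute gcd(29, 14).
gcd(29, 14) = 1

Step 2: Check divisibility.
Does 1 divide 7? 7 = 1 x 7, so yes.

By the theorem on linear Diophantine equations, 29i + 14j = 7 has integer solutions if and only if gcd(29, 14) divides 7. Since 1 | 7, solutions exist.

Yes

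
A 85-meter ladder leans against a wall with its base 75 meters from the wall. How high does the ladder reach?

The ladder, wall, and ground form a right triangle with hypotenuse 85 and one leg 75.
By the Pythagorean theorem: h² = 85² - 75² = 7225 - 5625 = 1600
h = √1600 = 40 meters

40 meters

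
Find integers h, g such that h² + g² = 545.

We need to find integers h, g > 0 such that h² + g² = 545.
Trying h = 4: g² = 545 - 4² = 545 - 16 = 529
g = 23
Check: 4² + 23² = 16 + 529 = 545 ✓

545 = 4² + 23²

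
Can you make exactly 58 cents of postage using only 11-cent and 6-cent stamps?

We need non-negative x, y with 11x + 6y = 58.
gcd(11, 6) = 1 divides 58, so integer solutions exist.
Search for a non-negative one: x = 2 gives 6y = 58 - 22 = 36, so y = 6.
Check: 11·2 + 6·6 = 58 ✓

Yes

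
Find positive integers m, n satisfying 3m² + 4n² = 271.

Try small values of m and check whether (271 - 3m²)/4 is a perfect square.
m = 5: 3·5² = 75, so 4n² = 271 - 75 = 196, giving n² = 49, n = 7.
Check: 3·5² + 4·7² = 75 + 196 = 271 ✓

m = 5, n = 7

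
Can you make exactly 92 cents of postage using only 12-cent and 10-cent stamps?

We need non-negative x, y with 12x + 10y = 92.
gcd(12, 10) = 2 divides 92, so integer solutions exist.
Search for a non-negative one: x = 1 gives 10y = 92 - 12 = 80, so y = 8.
Check: 12·1 + 10·8 = 92 ✓

Yes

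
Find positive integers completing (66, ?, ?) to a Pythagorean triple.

We need the other leg and hypotenuse such that 66² + x² = c².
Take x = 112, c = 130: 66² + 112² = 4356 + 12544 = 16900 = 130² ✓
Triple: (66, 112, 130)

(66, 112, 130)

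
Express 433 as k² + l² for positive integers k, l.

We need to find integers k, l > 0 such that k² + l² = 433.
Trying k = 12: l² = 433 - 12² = 433 - 144 = 289
l = 17
Check: 12² + 17² = 144 + 289 = 433 ✓

433 = 12² + 17²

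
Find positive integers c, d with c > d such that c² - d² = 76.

Factor: c² - d² = (c+d)(c-d) = 76.
We need two factors of 76 with the same parity.
Use c+d = 38 and c-d = 2 (product 38·2 = 76).
Adding: 2c = 40, so c = 20.
Subtracting: 2d = 36, so d = 18.
Check: 20² - 18² = 400 - 324 = 76 ✓

c = 20, d = 18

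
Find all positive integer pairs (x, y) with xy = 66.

The positive divisors of 66 are: 1, 2, 3, 6, 11, 22, 33, 66.
Each divisor d gives the pair (d, 66/d):
(1, 66), (2, 33), (3, 22), (6, 11), (11, 6), (22, 3), (33, 2), (66, 1)

(1, 66), (2, 33), (3, 22), (6, 11), (11, 6), (22, 3), (33, 2), (66, 1)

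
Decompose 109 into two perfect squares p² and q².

We need to find integers p, q > 0 such that p² + q² = 109.
Trying p = 3: q² = 109 - 3² = 109 - 9 = 100
q = 10
Check: 3² + 10² = 9 + 100 = 109 ✓

109 = 3² + 10²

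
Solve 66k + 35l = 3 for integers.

Step 1: Check solvability.
gcd(66, 35) = 1
Since 1 divides 3, solutions exist.

Step 2: Apply extended Euclidean algorithm to find gcd.
We find integers such that 66*x0 + 35*y0 = 1

Step 3: Scale the particular solution.
Multiply by 3/1 = 3:
k = -27, l = 51

Step 4: Verify.
66*(-27) + 35*(51) = 3 = 3 ✓

k = -27, l = 51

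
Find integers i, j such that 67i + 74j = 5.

Step 1: Check solvability.
gcd(67, 74) = 1
Since 1 divides 5, solutions exist.

Step 2: Apply extended Euclidean algorithm to find gcd.
We find integers such that 67*x0 + 74*y0 = 1

Step 3: Scale the particular solution.
Multiply by 5/1 = 5:
i = 105, j = -95

Step 4: Verify.
67*(105) + 74*(-95) = 5 = 5 ✓

i = 105, j = -95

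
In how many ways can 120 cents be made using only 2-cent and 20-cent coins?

We need non-negative integers (x, y) with 2x + 20y = 120.
For each x from 0 to 60, check if (120 - 2x) is a non-negative multiple of 20.
Solutions (x, y): (0,6), (10,5), (20,4), (30,3), ...
Count: 7

7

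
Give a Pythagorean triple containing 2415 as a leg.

We need the other leg and hypotenuse such that 2415² + x² = c².
Take x = 1064, c = 2639: 2415² + 1064² = 5832225 + 1132096 = 6964321 = 2639² ✓
Triple: (2415, 1064, 2639)

(2415, 1064, 2639)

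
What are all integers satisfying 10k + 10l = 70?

Step 1: Compute gcd(10, 10) = 10.
Since 10 divides 70, solutions exist.

Step 2: Find a particular solution using extended Euclidean algorithm.
We get k₀ = 0, l₀ = 7.
Check: 10*0 + 10*7 = 70 = 70 ✓

Step 3: Write the general solution.
k = 0 + (10/10)t = 0 + 1t
l = 7 - (10/10)t = 7 - 1t
for any integer t.

k = 0 + 1t, l = 7 - 1t for integer t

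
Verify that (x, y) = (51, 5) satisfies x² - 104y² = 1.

Compute x² = 51² = 2601
Compute 104y² = 104·5² = 104·25 = 2600
x² - 104y² = 2601 - 2600 = 1
Since this equals 1, (51, 5) is a solution.

Yes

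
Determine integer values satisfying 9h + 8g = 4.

Step 1: Check solvability.
gcd(9, 8) = 1
Since 1 divides 4, solutions exist.

Step 2: Apply extended Euclidean algorithm to find gcd.
We find integers such that 9*x0 + 8*y0 = 1

Step 3: Scale the particular solution.
Multiply by 4/1 = 4:
h = 4, g = -4

Step 4: Verify.
9*(4) + 8*(-4) = 4 = 4 ✓

h = 4, g = -4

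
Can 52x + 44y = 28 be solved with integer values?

Step 1: Compute gcd(52, 44).
gcd(52, 44) = 4

Step 2: Check divisibility.
Does 4 divide 28? 28 = 4 x 7, so yes.

By the theorem on linear Diophantine equations, 52x + 44y = 28 has integer solutions if and only if gcd(52, 44) divides 28. Since 4 | 28, solutions exist.

Yes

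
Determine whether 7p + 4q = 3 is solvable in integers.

Step 1: Compute gcd(7, 4).
gcd(7, 4) = 1

Step 2: Check divisibility.
Does 1 divide 3? 3 = 1 x 3, so yes.

By the theorem on linear Diophantine equations, 7p + 4q = 3 has integer solutions if and only if gcd(7, 4) divides 3. Since 1 | 3, solutions exist.

Yes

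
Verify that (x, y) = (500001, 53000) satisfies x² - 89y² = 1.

Compute x² = 500001² = 250001000001
Compute 89y² = 89·53000² = 89·2809000000 = 250001000000
x² - 89y² = 250001000001 - 250001000000 = 1
Since this equals 1, (500001, 53000) is a solution.

Yes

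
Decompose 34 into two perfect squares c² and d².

We need to find integers c, d > 0 such that c² + d² = 34.
Trying c = 3: d² = 34 - 3² = 34 - 9 = 25
d = 5
Check: 3² + 5² = 9 + 25 = 34 ✓

34 = 3² + 5²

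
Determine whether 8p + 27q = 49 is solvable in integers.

Step 1: Compute gcd(8, 27).
gcd(8, 27) = 1

Step 2: Check divisibility.
Does 1 divide 49? 49 = 1 x 49, so yes.

By the theorem on linear Diophantine equations, 8p + 27q = 49 has integer solutions if and only if gcd(8, 27) divides 49. Since 1 | 49, solutions exist.

Yes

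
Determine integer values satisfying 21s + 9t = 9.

Step 1: Check solvability.
gcd(21, 9) = 3
Since 3 divides 9, solutions exist.

Step 2: Apply extended Euclidean algorithm to find gcd.
We find integers such that 21*x0 + 9*y0 = 3

Step 3: Scale the particular solution.
Multiply by 9/3 = 3:
s = 3, t = -6

Step 4: Verify.
21*(3) + 9*(-6) = 9 = 9 ✓

s = 3, t = -6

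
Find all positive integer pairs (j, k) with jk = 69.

The positive divisors of 69 are: 1, 3, 23, 69.
Each divisor d gives the pair (d, 69/d):
(1, 69), (3, 23), (23, 3), (69, 1)

(1, 69), (3, 23), (23, 3), (69, 1)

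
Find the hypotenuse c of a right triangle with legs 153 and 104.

c² = a² + b² = 153² + 104² = 23409 + 10816 = 34225
c = sqrt(34225) = 185

185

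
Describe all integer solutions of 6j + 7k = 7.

Step 1: Compute gcd(6, 7) = 1.
Since 1 divides 7, solutions exist.

Step 2: Find a particular solution using extended Euclidean algorithm.
We get j₀ = -7, k₀ = 7.
Check: 6*-7 + 7*7 = 7 = 7 ✓

Step 3: Write the general solution.
j = -7 + (7/1)t = -7 + 7t
k = 7 - (6/1)t = 7 - 6t
for any integer t.

j = -7 + 7t, k = 7 - 6t for integer t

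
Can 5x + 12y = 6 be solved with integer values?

Step 1: Compute gcd(5, 12).
gcd(5, 12) = 1

Step 2: Check divisibility.
Does 1 divide 6? 6 = 1 x 6, so yes.

By the theorem on linear Diophantine equations, 5x + 12y = 6 has integer solutions if and only if gcd(5, 12) divides 6. Since 1 | 6, solutions exist.

Yes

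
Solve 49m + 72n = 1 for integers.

Step 1: Check solvability.
gcd(49, 72) = 1
Since 1 divides 1, solutions exist.

Step 2: Apply extended Euclidean algorithm to find gcd.
We find integers such that 49*x0 + 72*y0 = 1

Step 3: Scale the particular solution.
Multiply by 1/1 = 1:
m = 25, n = -17

Step 4: Verify.
49*(25) + 72*(-17) = 1 = 1 ✓

m = 25, n = -17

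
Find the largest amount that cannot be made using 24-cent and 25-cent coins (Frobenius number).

For two coprime denominations a and b, the Frobenius number (largest value not representable as a non-negative combination) is ab - a - b.
Here gcd(24, 25) = 1, so they are coprime.
F(24, 25) = 24·25 - 24 - 25 = 600 - 49 = 551

551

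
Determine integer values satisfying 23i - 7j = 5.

Step 1: Check solvability.
gcd(23, 7) = 1
Since 1 divides 5, solutions exist.

Step 2: Apply extended Euclidean algorithm to find gcd.
We find integers such that 23*x0 + 7*y0 = 1

Step 3: Scale the particular solution.
Multiply by 5/1 = 5:
i = -15, j = -50

Step 4: Verify.
23*(-15) - 7*(-50) = 5 = 5 ✓

i = -15, j = -50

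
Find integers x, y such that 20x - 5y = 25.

Step 1: Check solvability.
gcd(20, 5) = 5
Since 5 divides 25, solutions exist.

Step 2: Apply extended Euclidean algorithm to find gcd.
We find integers such that 20*x0 + 5*y0 = 5

Step 3: Scale the particular solution.
Multiply by 25/5 = 5:
x = 0, y = -5

Step 4: Verify.
20*(0) - 5*(-5) = 25 = 25 ✓

x = 0, y = -5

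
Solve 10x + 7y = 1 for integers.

Step 1: Check solvability.
gcd(10, 7) = 1
Since 1 divides 1, solutions exist.

Step 2: Apply extended Euclidean algorithm to find gcd.
We find integers such that 10*x0 + 7*y0 = 1

Step 3: Scale the particular solution.
Multiply by 1/1 = 1:
x = -2, y = 3

Step 4: Verify.
10*(-2) + 7*(3) = 1 = 1 ✓

x = -2, y = 3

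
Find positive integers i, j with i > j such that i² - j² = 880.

Factor: i² - j² = (i+j)(i-j) = 880.
We need two factors of 880 with the same parity.
Use i+j = 440 and i-j = 2 (product 440·2 = 880).
Adding: 2i = 442, so i = 221.
Subtracting: 2j = 438, so j = 219.
Check: 221² - 219² = 48841 - 47961 = 880 ✓

i = 221, j = 219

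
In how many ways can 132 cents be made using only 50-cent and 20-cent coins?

We need non-negative integers (x, y) with 50x + 20y = 132.
For each x from 0 to 2, check if (132 - 50x) is a non-negative multiple of 20.
Solutions (x, y): none
Count: 0

0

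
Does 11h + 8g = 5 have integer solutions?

Step 1: Compute gcd(11, 8).
gcd(11, 8) = 1

Step 2: Check divisibility.
Does 1 divide 5? 5 = 1 x 5, so yes.

By the theorem on linear Diophantine equations, 11h + 8g = 5 has integer solutions if and only if gcd(11, 8) divides 5. Since 1 | 5, solutions exist.

Yes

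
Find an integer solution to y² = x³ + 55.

Try small integer x values and check whether x³ + 55 is a perfect square.
x = 9: x³ + 55 = 9³ + 55 = 729 + 55 = 784
Is 784 a perfect square? 28² = 784 ✓
So (x, y) = (9, -28) is a solution.

x = 9, y = -28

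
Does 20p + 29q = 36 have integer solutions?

Step 1: Compute gcd(20, 29).
gcd(20, 29) = 1

Step 2: Check divisibility.
Does 1 divide 36? 36 = 1 x 36, so yes.

By the theorem on linear Diophantine equations, 20p + 29q = 36 has integer solutions if and only if gcd(20, 29) divides 36. Since 1 | 36, solutions exist.

Yes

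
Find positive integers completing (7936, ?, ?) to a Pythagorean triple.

We need the other leg and hypotenuse such that 7936² + x² = c².
Take x = 5640, c = 9736: 7936² + 5640² = 62980096 + 31809600 = 94789696 = 9736² ✓
Triple: (5640, 7936, 9736)

(5640, 7936, 9736)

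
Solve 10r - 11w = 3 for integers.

Step 1: Check solvability.
gcd(10, 11) = 1
Since 1 divides 3, solutions exist.

Step 2: Apply extended Euclidean algorithm to find gcd.
We find integers such that 10*x0 + 11*y0 = 1

Step 3: Scale the particular solution.
Multiply by 3/1 = 3:
r = -3, w = -3

Step 4: Verify.
10*(-3) - 11*(-3) = 3 = 3 ✓

r = -3, w = -3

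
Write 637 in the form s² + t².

We need to find integers s, t > 0 such that s² + t² = 637.
Trying s = 14: t² = 637 - 14² = 637 - 196 = 441
t = 21
Check: 14² + 21² = 196 + 441 = 637 ✓

637 = 14² + 21²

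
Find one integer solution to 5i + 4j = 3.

Step 1: Check solvability.
gcd(5, 4) = 1
Since 1 divides 3, solutions exist.

Step 2: Apply extended Euclidean algorithm to find gcd.
We find integers such that 5*x0 + 4*y0 = 1

Step 3: Scale the particular solution.
Multiply by 3/1 = 3:
i = 3, j = -3

Step 4: Verify.
5*(3) + 4*(-3) = 3 = 3 ✓

i = 3, j = -3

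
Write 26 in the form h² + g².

We need to find integers h, g > 0 such that h² + g² = 26.
Trying h = 1: g² = 26 - 1² = 26 - 1 = 25
g = 5
Check: 1² + 5² = 1 + 25 = 26 ✓

26 = 1² + 5²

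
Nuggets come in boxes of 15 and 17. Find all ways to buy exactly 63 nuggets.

We need non-negative integers (x, y) with 15x + 17y = 63.
For each x in 0..4, check if 63 - 15x is a non-negative multiple of 17.
No x yields an integer y ≥ 0.

No solution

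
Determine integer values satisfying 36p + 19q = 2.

Step 1: Check solvability.
gcd(36, 19) = 1
Since 1 divides 2, solutions exist.

Step 2: Apply extended Euclidean algorithm to find gcd.
We find integers such that 36*x0 + 19*y0 = 1

Step 3: Scale the particular solution.
Multiply by 2/1 = 2:
p = 18, q = -34

Step 4: Verify.
36*(18) + 19*(-34) = 2 = 2 ✓

p = 18, q = -34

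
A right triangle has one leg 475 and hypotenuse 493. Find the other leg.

b² = c² - a² = 243049 - 225625 = 17424
b = 132

132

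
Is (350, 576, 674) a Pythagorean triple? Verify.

Compute a² + b² = 350² + 576² = 122500 + 331776 = 454276
Compute c² = 674² = 454276
Since 454276 = 454276, confirmed.

Yes, it is a Pythagorean triple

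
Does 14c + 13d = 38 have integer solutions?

Step 1: Compute gcd(14, 13).
gcd(14, 13) = 1

Step 2: Check divisibility.
Does 1 divide 38? 38 = 1 x 38, so yes.

By the theorem on linear Diophantine equations, 14c + 13d = 38 has integer solutions if and only if gcd(14, 13) divides 38. Since 1 | 38, solutions exist.

Yes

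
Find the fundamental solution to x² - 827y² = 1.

We seek the smallest positive integers (x, y) with x² - 827y² = 1, i.e., x² = 827y² + 1.
Try successive y values:
y = 1: x² = 827·1² + 1 = 828, not a perfect square
y = 2: x² = 827·2² + 1 = 3309, not a perfect square
y = 3: x² = 827·3² + 1 = 7444, not a perfect square
... continuing the search (or via continued fractions) ...
y = 31317: x² = 827·31317² + 1 = 811083962404, x = 900602 ✓

Verify: 900602² - 827·31317² = 811083962404 - 811083962403 = 1 ✓

x = 900602, y = 31317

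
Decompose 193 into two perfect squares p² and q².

We need to find integers p, q > 0 such that p² + q² = 193.
Trying p = 7: q² = 193 - 7² = 193 - 49 = 144
q = 12
Check: 7² + 12² = 49 + 144 = 193 ✓

193 = 7² + 12²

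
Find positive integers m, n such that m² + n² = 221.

Search for m with 221 - m² a perfect square.
m = 5: 221 - 5² = 221 - 25 = 196 = 14² ✓
So m = 5, n = 14.

m = 5, n = 14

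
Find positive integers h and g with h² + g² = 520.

We need to find integers h, g > 0 such that h² + g² = 520.
Trying h = 6: g² = 520 - 6² = 520 - 36 = 484
g = 22
Check: 6² + 22² = 36 + 484 = 520 ✓

520 = 6² + 22²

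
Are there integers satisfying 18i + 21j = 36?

Step 1: Compute gcd(18, 21).
gcd(18, 21) = 3

Step 2: Check divisibility.
Does 3 divide 36? 36 = 3 x 12, so yes.

By the theorem on linear Diophantine equations, 18i + 21j = 36 has integer solutions if and only if gcd(18, 21) divides 36. Since 3 | 36, solutions exist.

Yes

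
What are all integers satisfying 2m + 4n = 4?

Step 1: Compute gcd(2, 4) = 2.
Since 2 divides 4, solutions exist.

Step 2: Find a particular solution using extended Euclidean algorithm.
We get m₀ = 2, n₀ = 0.
Check: 2*2 + 4*0 = 4 = 4 ✓

Step 3: Write the general solution.
m = 2 + (4/2)t = 2 + 2t
n = 0 - (2/2)t = 0 - 1t
for any integer t.

m = 2 + 2t, n = 0 - 1t for integer t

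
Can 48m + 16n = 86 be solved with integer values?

Step 1: Compute gcd(48, 16).
gcd(48, 16) = 16

Step 2: Check divisibility.
Does 16 divide 86? 86 = 16 x 5 + 6, so no.

By the theorem on linear Diophantine equations, 48m + 16n = 86 has integer solutions if and only if gcd(48, 16) divides 86. Since 16 does not divide 86, no solutions exist.

No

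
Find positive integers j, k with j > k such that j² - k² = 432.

Factor: j² - k² = (j+k)(j-k) = 432.
We need two factors of 432 with the same parity.
Use j+k = 216 and j-k = 2 (product 216·2 = 432).
Adding: 2j = 218, so j = 109.
Subtracting: 2k = 214, so k = 107.
Check: 109² - 107² = 11881 - 11449 = 432 ✓

j = 109, k = 107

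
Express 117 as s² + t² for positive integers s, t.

We need to find integers s, t > 0 such that s² + t² = 117.
Trying s = 6: t² = 117 - 6² = 117 - 36 = 81
t = 9
Check: 6² + 9² = 36 + 81 = 117 ✓

117 = 6² + 9²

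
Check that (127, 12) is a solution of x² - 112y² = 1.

Compute x² = 127² = 16129
Compute 112y² = 112·12² = 112·144 = 16128
x² - 112y² = 16129 - 16128 = 1
Since this equals 1, (127, 12) is a solution.

Yes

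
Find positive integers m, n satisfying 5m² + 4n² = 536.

Try small values of m and check whether (536 - 5m²)/4 is a perfect square.
m = 10: 5·10² = 500, so 4n² = 536 - 500 = 36, giving n² = 9, n = 3.
Check: 5·10² + 4·3² = 500 + 36 = 536 ✓

m = 10, n = 3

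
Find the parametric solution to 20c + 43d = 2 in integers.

Step 1: Compute gcd(20, 43) = 1.
Since 1 divides 2, solutions exist.

Step 2: Find a particular solution using extended Euclidean algorithm.
We get c₀ = -30, d₀ = 14.
Check: 20*-30 + 43*14 = 2 = 2 ✓

Step 3: Write the general solution.
c = -30 + (43/1)t = -30 + 43t
d = 14 - (20/1)t = 14 - 20t
for any integer t.

c = -30 + 43t, d = 14 - 20t for integer t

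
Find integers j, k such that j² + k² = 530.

We need to find integers j, k > 0 such that j² + k² = 530.
Trying j = 1: k² = 530 - 1² = 530 - 1 = 529
k = 23
Check: 1² + 23² = 1 + 529 = 530 ✓

530 = 1² + 23²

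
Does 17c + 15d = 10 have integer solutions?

Step 1: Compute gcd(17, 15).
gcd(17, 15) = 1

Step 2: Check divisibility.
Does 1 divide 10? 10 = 1 x 10, so yes.

By the theorem on linear Diophantine equations, 17c + 15d = 10 has integer solutions if and only if gcd(17, 15) divides 10. Since 1 | 10, solutions exist.

Yes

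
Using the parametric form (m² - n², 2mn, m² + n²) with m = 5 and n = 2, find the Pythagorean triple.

a = m² - n² = 5² - 2² = 25 - 4 = 21
b = 2mn = 2·5·2 = 20
c = m² + n² = 25 + 4 = 29
Verify: 21² + 20² = 441 + 400 = 841 = 29² ✓

(21, 20, 29)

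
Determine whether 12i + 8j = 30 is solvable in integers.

Step 1: Compute gcd(12, 8).
gcd(12, 8) = 4

Step 2: Check divisibility.
Does 4 divide 30? 30 = 4 x 7 + 2, so no.

By the theorem on linear Diophantine equations, 12i + 8j = 30 has integer solutions if and only if gcd(12, 8) divides 30. Since 4 does not divide 30, no solutions exist.

No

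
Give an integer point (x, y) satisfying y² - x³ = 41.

Try small integer x values and check whether x³ + 41 is a perfect square.
x = 2: x³ + 41 = 2³ + 41 = 8 + 41 = 49
Is 49 a perfect square? 7² = 49 ✓
So (x, y) = (2, 7) is a solution.

x = 2, y = 7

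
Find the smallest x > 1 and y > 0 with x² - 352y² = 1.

We seek the smallest positive integers (x, y) with x² - 352y² = 1, i.e., x² = 352y² + 1.
Try successive y values:
y = 1: x² = 352·1² + 1 = 353, not a perfect square
y = 2: x² = 352·2² + 1 = 1409, not a perfect square
y = 3: x² = 352·3² + 1 = 3169, not a perfect square
... continuing the search (or via continued fractions) ...
y = 4137: x² = 352·4137² + 1 = 6024398689, x = 77617 ✓

Verify: 77617² - 352·4137² = 6024398689 - 6024398688 = 1 ✓

x = 77617, y = 4137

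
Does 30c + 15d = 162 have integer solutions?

Step 1: Compute gcd(30, 15).
gcd(30, 15) = 15

Step 2: Check divisibility.
Does 15 divide 162? 162 = 15 x 10 + 12, so no.

By the theorem on linear Diophantine equations, 30c + 15d = 162 has integer solutions if and only if gcd(30, 15) divides 162. Since 15 does not divide 162, no solutions exist.

No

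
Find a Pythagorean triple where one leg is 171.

We need the other leg and hypotenuse such that 171² + x² = c².
Take x = 140, c = 221: 171² + 140² = 29241 + 19600 = 48841 = 221² ✓
Triple: (171, 140, 221)

(171, 140, 221)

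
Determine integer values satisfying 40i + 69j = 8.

Step 1: Check solvability.
gcd(40, 69) = 1
Since 1 divides 8, solutions exist.

Step 2: Apply extended Euclidean algorithm to find gcd.
We find integers such that 40*x0 + 69*y0 = 1

Step 3: Scale the particular solution.
Multiply by 8/1 = 8:
i = 152, j = -88

Step 4: Verify.
40*(152) + 69*(-88) = 8 = 8 ✓

i = 152, j = -88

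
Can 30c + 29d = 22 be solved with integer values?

Step 1: Compute gcd(30, 29).
gcd(30, 29) = 1

Step 2: Check divisibility.
Does 1 divide 22? 22 = 1 x 22, so yes.

By the theorem on linear Diophantine equations, 30c + 29d = 22 has integer solutions if and only if gcd(30, 29) divides 22. Since 1 | 22, solutions exist.

Yes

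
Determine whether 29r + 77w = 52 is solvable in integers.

Step 1: Compute gcd(29, 77).
gcd(29, 77) = 1

Step 2: Check divisibility.
Does 1 divide 52? 52 = 1 x 52, so yes.

By the theorem on linear Diophantine equations, 29r + 77w = 52 has integer solutions if and only if gcd(29, 77) divides 52. Since 1 | 52, solutions exist.

Yes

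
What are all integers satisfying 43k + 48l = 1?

Step 1: Compute gcd(43, 48) = 1.
Since 1 divides 1, solutions exist.

Step 2: Find a particular solution using extended Euclidean algorithm.
We get k₀ = 19, l₀ = -17.
Check: 43*19 + 48*-17 = 1 = 1 ✓

Step 3: Write the general solution.
k = 19 + (48/1)t = 19 + 48t
l = -17 - (43/1)t = -17 - 43t
for any integer t.

k = 19 + 48t, l = -17 - 43t for integer t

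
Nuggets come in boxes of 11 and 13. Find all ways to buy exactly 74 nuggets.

We need non-negative integers (x, y) with 11x + 13y = 74.
For each x in 0..6, check if 74 - 11x is a non-negative multiple of 13.
x = 2: 13y = 52, y = 4 ✓

(2 boxes of 11, 4 boxes of 13)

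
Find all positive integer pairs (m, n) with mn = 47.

The positive divisors of 47 are: 1, 47.
Each divisor d gives the pair (d, 47/d):
(1, 47), (47, 1)

(1, 47), (47, 1)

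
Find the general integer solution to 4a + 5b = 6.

Step 1: Compute gcd(4, 5) = 1.
Since 1 divides 6, solutions exist.

Step 2: Find a particular solution using extended Euclidean algorithm.
We get a₀ = -6, b₀ = 6.
Check: 4*-6 + 5*6 = 6 = 6 ✓

Step 3: Write the general solution.
a = -6 + (5/1)t = -6 + 5t
b = 6 - (4/1)t = 6 - 4t
for any integer t.

a = -6 + 5t, b = 6 - 4t for integer t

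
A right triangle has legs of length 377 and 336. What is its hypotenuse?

c² = a² + b² = 377² + 336² = 142129 + 112896 = 255025
c = 505

505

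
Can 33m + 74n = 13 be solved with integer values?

Step 1: Compute gcd(33, 74).
gcd(33, 74) = 1

Step 2: Check divisibility.
Does 1 divide 13? 13 = 1 x 13, so yes.

By the theorem on linear Diophantine equations, 33m + 74n = 13 has integer solutions if and only if gcd(33, 74) divides 13. Since 1 | 13, solutions exist.

Yes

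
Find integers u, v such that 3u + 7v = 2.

Step 1: Check solvability.
gcd(3, 7) = 1
Since 1 divides 2, solutions exist.

Step 2: Apply extended Euclidean algorithm to find gcd.
We find integers such that 3*x0 + 7*y0 = 1

Step 3: Scale the particular solution.
Multiply by 2/1 = 2:
u = -4, v = 2

Step 4: Verify.
3*(-4) + 7*(2) = 2 = 2 ✓

u = -4, v = 2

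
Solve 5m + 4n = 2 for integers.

Step 1: Check solvability.
gcd(5, 4) = 1
Since 1 divides 2, solutions exist.

Step 2: Apply extended Euclidean algorithm to find gcd.
We find integers such that 5*x0 + 4*y0 = 1

Step 3: Scale the particular solution.
Multiply by 2/1 = 2:
m = 2, n = -2

Step 4: Verify.
5*(2) + 4*(-2) = 2 = 2 ✓

m = 2, n = -2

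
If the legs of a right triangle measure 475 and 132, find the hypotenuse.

c² = a² + b² = 475² + 132² = 225625 + 17424 = 243049
c = 493

493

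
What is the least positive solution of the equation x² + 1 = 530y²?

We need x² = 530y² - 1. Try successive y:
y = 1: x² = 530·1² - 1 = 529 = 23² ✓
Check: 23² - 530·1² = 529 - 530 = -1 ✓

x = 23, y = 1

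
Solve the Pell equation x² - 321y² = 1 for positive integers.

We seek the smallest positive integers (x, y) with x² - 321y² = 1, i.e., x² = 321y² + 1.
Try successive y values:
y = 1: x² = 321·1² + 1 = 322, not a perfect square
y = 2: x² = 321·2² + 1 = 1285, not a perfect square
y = 3: x² = 321·3² + 1 = 2890, not a perfect square
... continuing the search (or via continued fractions) ...
y = 12: x² = 321·12² + 1 = 46225, x = 215 ✓

Verify: 215² - 321·12² = 46225 - 46224 = 1 ✓

x = 215, y = 12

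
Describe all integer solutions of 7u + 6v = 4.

Step 1: Compute gcd(7, 6) = 1.
Since 1 divides 4, solutions exist.

Step 2: Find a particular solution using extended Euclidean algorithm.
We get u₀ = 4, v₀ = -4.
Check: 7*4 + 6*-4 = 4 = 4 ✓

Step 3: Write the general solution.
u = 4 + (6/1)t = 4 + 6t
v = -4 - (7/1)t = -4 - 7t
for any integer t.

u = 4 + 6t, v = -4 - 7t for integer t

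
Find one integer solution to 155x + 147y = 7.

Step 1: Check solvability.
gcd(155, 147) = 1
Since 1 divides 7, solutions exist.

Step 2: Apply extended Euclidean algorithm to find gcd.
We find integers such that 155*x0 + 147*y0 = 1

Step 3: Scale the particular solution.
Multiply by 7/1 = 7:
x = -385, y = 406

Step 4: Verify.
155*(-385) + 147*(406) = 7 = 7 ✓

x = -385, y = 406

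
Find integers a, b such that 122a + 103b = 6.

Step 1: Check solvability.
gcd(122, 103) = 1
Since 1 divides 6, solutions exist.

Step 2: Apply extended Euclidean algorithm to find gcd.
We find integers such that 122*x0 + 103*y0 = 1

Step 3: Scale the particular solution.
Multiply by 6/1 = 6:
a = 228, b = -270

Step 4: Verify.
122*(228) + 103*(-270) = 6 = 6 ✓

a = 228, b = -270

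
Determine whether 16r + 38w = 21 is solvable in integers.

Step 1: Compute gcd(16, 38).
gcd(16, 38) = 2

Step 2: Check divisibility.
Does 2 divide 21? 21 = 2 x 10 + 1, so no.

By the theorem on linear Diophantine equations, 16r + 38w = 21 has integer solutions if and only if gcd(16, 38) divides 21. Since 2 does not divide 21, no solutions exist.

No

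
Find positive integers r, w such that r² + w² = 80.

Search for r with 80 - r² a perfect square.
r = 4: 80 - 4² = 80 - 16 = 64 = 8² ✓
So r = 4, w = 8.

r = 4, w = 8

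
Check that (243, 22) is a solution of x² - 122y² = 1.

Compute x² = 243² = 59049
Compute 122y² = 122·22² = 122·484 = 59048
x² - 122y² = 59049 - 59048 = 1
Since this equals 1, (243, 22) is a solution.

Yes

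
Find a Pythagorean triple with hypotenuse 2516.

We need a² + b² = 2516² = 6330256.
Trying: 2484² + 400² = 6170256 + 160000 = 6330256 ✓

(2484, 400, 2516)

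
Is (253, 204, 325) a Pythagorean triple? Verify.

Compute a² + b² = 253² + 204² = 64009 + 41616 = 105625
Compute c² = 325² = 105625
Since 105625 = 105625, confirmed.

Yes, it is a Pythagorean triple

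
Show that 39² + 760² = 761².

Compute a² + b² = 39² + 760² = 1521 + 577600 = 579121
Compute c² = 761² = 579121
Since 579121 = 579121, confirmed.

Yes, it is a Pythagorean triple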